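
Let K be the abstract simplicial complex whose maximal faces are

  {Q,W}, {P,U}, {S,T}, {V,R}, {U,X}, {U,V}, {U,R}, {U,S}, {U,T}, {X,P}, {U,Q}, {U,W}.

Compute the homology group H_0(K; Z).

H_0 = Z.

Order the vertices as P < Q < R < S < T < U < V < W < X. Listing each simplex with vertices in this order, K has dimension 1 with simplices:

  0-simplices (9): P, Q, R, S, T, U, V, W, X
  1-simplices (12): PU, PX, QU, QW, RU, RV, ST, SU, TU, UV, UW, UX

Hence C_0 ≅ Z^9, C_1 ≅ Z^12.

The boundary map ∂_1: C_1 → C_0 maps an edge to its endpoints' difference, ∂[p,q] = q − p. For instance
  ∂RU = U − R.
The 9×12 boundary matrix has rank 8 and Smith normal form diag(1,1,1,1,1,1,1,1).

Computing H_k = (kernel of ∂_k) / (image of ∂_{k+1}):

  H_0: rank C_0 − rank ∂_1 = 9 − 8 = 1, and the invariant factors of ∂_1 are all 1, so H_0 ≅ Z.

(K is a triangulation of a wedge of 4 circles.)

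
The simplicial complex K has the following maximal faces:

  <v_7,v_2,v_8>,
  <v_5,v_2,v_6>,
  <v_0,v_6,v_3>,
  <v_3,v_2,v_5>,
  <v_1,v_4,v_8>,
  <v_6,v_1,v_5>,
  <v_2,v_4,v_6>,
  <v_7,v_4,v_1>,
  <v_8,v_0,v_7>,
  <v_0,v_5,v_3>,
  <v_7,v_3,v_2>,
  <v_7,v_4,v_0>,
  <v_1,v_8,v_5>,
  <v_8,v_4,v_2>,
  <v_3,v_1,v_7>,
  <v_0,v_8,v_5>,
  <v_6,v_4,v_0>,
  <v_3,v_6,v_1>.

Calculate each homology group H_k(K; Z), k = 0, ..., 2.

H_0 ≅ Z,  H_1 ≅ Z ⊕ Z_2,  H_2 = 0.

Order the vertices as v_0 < v_1 < v_2 < v_3 < v_4 < v_5 < v_6 < v_7 < v_8. Listing each simplex with vertices in this order, K has dimension 2 with simplices:

  0-simplices (9): [v_0], [v_1], [v_2], [v_3], [v_4], [v_5], [v_6], [v_7], [v_8]
  1-simplices (27): (27 of them)
  2-simplices (18): (18 of them)

giving chain groups C_0 ≅ Z^9, C_1 ≅ Z^27, C_2 ≅ Z^18.

The boundary map ∂_1: C_1 → C_0 is given by ∂[p,q] = [q] − [p]. For instance
  ∂[v_3,v_5] = [v_5] − [v_3].
The resulting 9×27 matrix has rank 8, and its Smith normal form has invariant factors (1,1,1,1,1,1,1,1).

Boundary ∂_2: C_2 → C_1 sends each 2-simplex [p,q,r] to [q,r] − [p,r] + [p,q]. For instance
  ∂[v_1,v_4,v_7] = [v_4,v_7] − [v_1,v_7] + [v_1,v_4],
  ∂[v_1,v_5,v_6] = [v_5,v_6] − [v_1,v_6] + [v_1,v_5].
This gives a 27×18 integer matrix of rank 18; reducing to Smith normal form yields diagonal entries (1,1,1,1,1,1,1,1,1,1,1,1,1,1,1,1,1,2).

Computing H_k = (kernel of ∂_k) / (image of ∂_{k+1}):

  H_0: rank C_0 − rank ∂_1 = 9 − 8 = 1, and the invariant factors of ∂_1 are all 1, so H_0 = Z.
  H_1: rank ker ∂_1 − rank ∂_2 = (27 − 8) − 18 = 1, and ∂_2 has invariant factor 2 > 1, so H_1 = Z ⊕ Z_2.
  H_2: rank ker ∂_2 − rank ∂_3 = (18 − 18) − 0 = 0, and there is no ∂_3, so H_2 = 0.

As a check, the Euler characteristic is 9 − 27 + 18 = 0, which agrees with 1 − 1 + 0 = 0.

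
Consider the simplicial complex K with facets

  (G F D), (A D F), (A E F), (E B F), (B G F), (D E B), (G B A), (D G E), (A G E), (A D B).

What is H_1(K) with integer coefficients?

Order the vertices as A < B < D < E < F < G. Listing each simplex with vertices in this order, K has dimension 2 with simplices:

  0-simplices (6): A, B, D, E, F, G
  1-simplices (15): AB, AD, AE, AF, AG, BD, BE, BF, BG, DE, DF, DG, EF, EG, FG
  2-simplices (10): ABD, ABG, ADF, AEF, AEG, BDE, BEF, BFG, DEG, DFG

giving chain groups C_0 ≅ Z^6, C_1 ≅ Z^15, C_2 ≅ Z^10.

The boundary map ∂_1: C_1 → C_0 sends each edge [p,q] (with p < q) to q − p.
The 6×15 boundary matrix has rank 5 and Smith normal form diag(1,1,1,1,1).

Boundary ∂_2: C_2 → C_1 sends each 2-simplex [p,q,r] to [q,r] − [p,r] + [p,q]. For instance
  ∂BDE = DE − BE + BD,
  ∂AEG = EG − AG + AE.
The resulting 15×10 matrix has rank 10, and its Smith normal form has invariant factors (1,1,1,1,1,1,1,1,1,2).

Now H_k = ker ∂_k / im ∂_{k+1}, so:

  H_1: rank ker ∂_1 − rank ∂_2 = (15 − 5) − 10 = 0, and ∂_2 has invariant factor 2 > 1, so H_1 ≅ Z/2.

H_1 = Z/2.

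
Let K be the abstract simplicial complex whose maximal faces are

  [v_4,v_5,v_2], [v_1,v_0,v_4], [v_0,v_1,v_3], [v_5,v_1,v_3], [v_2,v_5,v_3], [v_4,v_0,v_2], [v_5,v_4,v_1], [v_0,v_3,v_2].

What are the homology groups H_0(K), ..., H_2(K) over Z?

Order the vertices as v_0 < v_1 < v_2 < v_3 < v_4 < v_5. Listing each simplex with vertices in this order, K has dimension 2 with simplices:

  0-simplices (6): [v_0], [v_1], [v_2], [v_3], [v_4], [v_5]
  1-simplices (12): [v_0,v_1], [v_0,v_2], [v_0,v_3], [v_0,v_4], [v_1,v_3], [v_1,v_4], [v_1,v_5], [v_2,v_3], [v_2,v_4], [v_2,v_5], [v_3,v_5], [v_4,v_5]
  2-simplices (8): [v_0,v_1,v_3], [v_0,v_1,v_4], [v_0,v_2,v_3], [v_0,v_2,v_4], [v_1,v_3,v_5], [v_1,v_4,v_5], [v_2,v_3,v_5], [v_2,v_4,v_5]

giving chain groups C_0 ≅ Z^6, C_1 ≅ Z^12, C_2 ≅ Z^8.

Boundary ∂_1: C_1 → C_0 maps an edge to its endpoints' difference, ∂[p,q] = q − p.
This gives a 6×12 integer matrix of rank 5; reducing to Smith normal form yields diagonal entries (1,1,1,1,1).

The boundary map ∂_2: C_2 → C_1 acts by ∂[p,q,r] = [q,r] − [p,r] + [p,q]. For instance
  ∂[v_2,v_3,v_5] = [v_3,v_5] − [v_2,v_5] + [v_2,v_3],
  ∂[v_2,v_4,v_5] = [v_4,v_5] − [v_2,v_5] + [v_2,v_4].
The resulting 12×8 matrix has rank 7, and its Smith normal form has invariant factors (1,1,1,1,1,1,1).

From H_k ≅ ker(∂_k) / im(∂_{k+1}) we obtain:

  H_0: rank C_0 − rank ∂_1 = 6 − 5 = 1, and the invariant factors of ∂_1 are all 1, so H_0 ≅ Z.
  H_1: rank ker ∂_1 − rank ∂_2 = (12 − 5) − 7 = 0, and the invariant factors of ∂_2 are all 1, so H_1 ≅ 0.
  H_2: rank ker ∂_2 − rank ∂_3 = (8 − 7) − 0 = 1, and there is no ∂_3, so H_2 ≅ Z.

(K is a triangulation of the 2-sphere S^2.)

H_0 ≅ Z,  H_1 = 0,  H_2 ≅ Z.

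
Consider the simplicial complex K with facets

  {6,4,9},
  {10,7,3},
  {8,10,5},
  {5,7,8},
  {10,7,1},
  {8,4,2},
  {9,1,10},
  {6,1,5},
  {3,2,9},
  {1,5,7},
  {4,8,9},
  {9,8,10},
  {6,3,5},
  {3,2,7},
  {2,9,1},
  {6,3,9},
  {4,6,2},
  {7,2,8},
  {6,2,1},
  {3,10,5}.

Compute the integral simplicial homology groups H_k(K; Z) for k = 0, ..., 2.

Order the vertices as 1 < 2 < 3 < 4 < 5 < 6 < 7 < 8 < 9 < 10. Listing each simplex with vertices in this order, K has dimension 2 with simplices:

  0-simplices (10): [1], [2], [3], [4], [5], [6], [7], [8], [9], [10]
  1-simplices (30): (30 of them)
  2-simplices (20): (20 of them)

giving chain groups C_0 ≅ Z^10, C_1 ≅ Z^30, C_2 ≅ Z^20.

The boundary map ∂_1: C_1 → C_0 sends each edge [p,q] (with p < q) to q − p.
The 10×30 boundary matrix has rank 9 and Smith normal form diag(1,1,1,1,1,1,1,1,1).

The boundary map ∂_2: C_2 → C_1 acts by ∂[p,q,r] = [q,r] − [p,r] + [p,q]. For instance
  ∂[1,2,6] = [2,6] − [1,6] + [1,2],
  ∂[5,8,10] = [8,10] − [5,10] + [5,8].
As a 30×20 matrix over Z this has rank 20, with invariant factors (1,1,1,1,1,1,1,1,1,1,1,1,1,1,1,1,1,1,1,2).

Reading off H_k = ker ∂_k / im ∂_{k+1}:

  H_0: rank C_0 − rank ∂_1 = 10 − 9 = 1, and the invariant factors of ∂_1 are all 1, so H_0 = Z.
  H_1: rank ker ∂_1 − rank ∂_2 = (30 − 9) − 20 = 1, and ∂_2 has invariant factor 2 > 1, so H_1 = Z ⊕ Z/2.
  H_2: rank ker ∂_2 − rank ∂_3 = (20 − 20) − 0 = 0, and there is no ∂_3, so H_2 = 0.

(K is a triangulation of the Klein bottle.)

H_0 = Z,  H_1 = Z ⊕ Z/2,  H_2 = 0.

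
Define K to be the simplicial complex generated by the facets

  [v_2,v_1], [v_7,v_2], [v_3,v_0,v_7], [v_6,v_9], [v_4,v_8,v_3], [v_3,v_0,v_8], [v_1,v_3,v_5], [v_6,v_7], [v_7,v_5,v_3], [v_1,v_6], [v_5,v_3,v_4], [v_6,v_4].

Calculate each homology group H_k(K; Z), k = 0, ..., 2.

Fix the vertex order v_0 < v_1 < v_2 < v_3 < v_4 < v_5 < v_6 < v_7 < v_8 < v_9 and write every simplex with vertices in increasing order. Then dim K = 2 and the simplices of K are:

  0-simplices (10): [v_0], [v_1], [v_2], [v_3], [v_4], [v_5], [v_6], [v_7], [v_8], [v_9]
  1-simplices (18): (18 of them)
  2-simplices (6): [v_0,v_3,v_7], [v_0,v_3,v_8], [v_1,v_3,v_5], [v_3,v_4,v_5], [v_3,v_4,v_8], [v_3,v_5,v_7]

so the chain groups are C_0 ≅ Z^10, C_1 ≅ Z^18, C_2 ≅ Z^6.

The boundary map ∂_1: C_1 → C_0 sends each edge [p,q] (with p < q) to q − p.
The resulting 10×18 matrix has rank 9, and its Smith normal form has invariant factors (1,1,1,1,1,1,1,1,1).

The boundary map ∂_2: C_2 → C_1 acts by ∂[p,q,r] = [q,r] − [p,r] + [p,q]. For instance
  ∂[v_0,v_3,v_7] = [v_3,v_7] − [v_0,v_7] + [v_0,v_3],
  ∂[v_3,v_4,v_8] = [v_4,v_8] − [v_3,v_8] + [v_3,v_4].
This gives a 18×6 integer matrix of rank 6; reducing to Smith normal form yields diagonal entries (1,1,1,1,1,1).

Computing H_k = (kernel of ∂_k) / (image of ∂_{k+1}):

  H_0: rank C_0 − rank ∂_1 = 10 − 9 = 1, and the invariant factors of ∂_1 are all 1, so H_0 ≅ Z.
  H_1: rank ker ∂_1 − rank ∂_2 = (18 − 9) − 6 = 3, and the invariant factors of ∂_2 are all 1, so H_1 ≅ Z^3.
  H_2: rank ker ∂_2 − rank ∂_3 = (6 − 6) − 0 = 0, and there is no ∂_3, so H_2 ≅ 0.

H_0 ≅ Z,  H_1 ≅ Z^3,  H_2 = 0.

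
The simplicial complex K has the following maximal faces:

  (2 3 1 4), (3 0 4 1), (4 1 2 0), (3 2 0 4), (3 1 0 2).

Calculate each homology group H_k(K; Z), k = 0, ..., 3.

We work with the vertex ordering 0 < 1 < 2 < 3 < 4. The simplices of K, each written with vertices in increasing order, are:

  0-simplices (5): [0], [1], [2], [3], [4]
  1-simplices (10): [0,1], [0,2], [0,3], [0,4], [1,2], [1,3], [1,4], [2,3], [2,4], [3,4]
  2-simplices (10): [0,1,2], [0,1,3], [0,1,4], [0,2,3], [0,2,4], [0,3,4], [1,2,3], [1,2,4], [1,3,4], [2,3,4]
  3-simplices (5): [0,1,2,3], [0,1,2,4], [0,1,3,4], [0,2,3,4], [1,2,3,4]

Hence C_0 ≅ Z^5, C_1 ≅ Z^10, C_2 ≅ Z^10, C_3 ≅ Z^5.

The boundary map ∂_1: C_1 → C_0 sends each edge [p,q] (with p < q) to q − p.
As a 5×10 matrix over Z this has rank 4, with invariant factors (1,1,1,1).

Boundary ∂_2: C_2 → C_1 sends each 2-simplex [p,q,r] to [q,r] − [p,r] + [p,q]. For instance
  ∂[1,2,4] = [2,4] − [1,4] + [1,2],
  ∂[0,1,3] = [1,3] − [0,3] + [0,1].
The resulting 10×10 matrix has rank 6, and its Smith normal form has invariant factors (1,1,1,1,1,1).

Boundary ∂_3: C_3 → C_2 sends each 3-simplex σ to the alternating sum Σ_i (−1)^i (σ with its i-th vertex removed). For instance
  ∂[0,1,2,3] = [1,2,3] − [0,2,3] + [0,1,3] − [0,1,2],
  ∂[1,2,3,4] = [2,3,4] − [1,3,4] + [1,2,4] − [1,2,3].
As a 10×5 matrix over Z this has rank 4, with invariant factors (1,1,1,1).

Reading off H_k = ker ∂_k / im ∂_{k+1}:

  H_0: rank C_0 − rank ∂_1 = 5 − 4 = 1, and the invariant factors of ∂_1 are all 1, so H_0 ≅ Z.
  H_1: rank ker ∂_1 − rank ∂_2 = (10 − 4) − 6 = 0, and the invariant factors of ∂_2 are all 1, so H_1 ≅ 0.
  H_2: rank ker ∂_2 − rank ∂_3 = (10 − 6) − 4 = 0, and the invariant factors of ∂_3 are all 1, so H_2 ≅ 0.
  H_3: rank ker ∂_3 − rank ∂_4 = (5 − 4) − 0 = 1, and there is no ∂_4, so H_3 ≅ Z.

As a check, the Euler characteristic is 5 − 10 + 10 − 5 = 0, which agrees with 1 − 0 + 0 − 1 = 0.
(K is a triangulation of the 3-sphere S^3.)

H_0 ≅ Z,  H_1 = 0,  H_2 = 0,  H_3 ≅ Z.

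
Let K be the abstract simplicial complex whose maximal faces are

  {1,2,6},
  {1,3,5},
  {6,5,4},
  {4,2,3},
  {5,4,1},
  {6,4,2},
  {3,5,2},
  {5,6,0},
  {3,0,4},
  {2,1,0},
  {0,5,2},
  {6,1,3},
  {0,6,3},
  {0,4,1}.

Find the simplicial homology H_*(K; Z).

H_0 = Z,  H_1 = Z^2,  H_2 = Z.

Take the total order 0 < 1 < 2 < 3 < 4 < 5 < 6 on the vertex set. Then K (dimension 2) consists of the simplices:

  0-simplices (7): [0], [1], [2], [3], [4], [5], [6]
  1-simplices (21): [0,1], [0,2], [0,3], [0,4], [0,5], [0,6], [1,2], [1,3], [1,4], [1,5], [1,6], [2,3], [2,4], [2,5], [2,6], [3,4], [3,5], [3,6], [4,5], [4,6], [5,6]
  2-simplices (14): [0,1,2], [0,1,4], [0,2,5], [0,3,4], [0,3,6], [0,5,6], [1,2,6], [1,3,5], [1,3,6], [1,4,5], [2,3,4], [2,3,5], [2,4,6], [4,5,6]

so the chain groups are C_0 ≅ Z^7, C_1 ≅ Z^21, C_2 ≅ Z^14.

The boundary map ∂_1: C_1 → C_0 maps an edge to its endpoints' difference, ∂[p,q] = q − p.
This gives a 7×21 integer matrix of rank 6; reducing to Smith normal form yields diagonal entries (1,1,1,1,1,1).

∂_2: C_2 → C_1 maps a triangle to the signed sum of its edges. For instance
  ∂[0,1,4] = [1,4] − [0,4] + [0,1],
  ∂[1,4,5] = [4,5] − [1,5] + [1,4].
This gives a 21×14 integer matrix of rank 13; reducing to Smith normal form yields diagonal entries (1,1,1,1,1,1,1,1,1,1,1,1,1).

From H_k ≅ ker(∂_k) / im(∂_{k+1}) we obtain:

  H_0: rank C_0 − rank ∂_1 = 7 − 6 = 1, and the invariant factors of ∂_1 are all 1, so H_0 = Z.
  H_1: rank ker ∂_1 − rank ∂_2 = (21 − 6) − 13 = 2, and the invariant factors of ∂_2 are all 1, so H_1 = Z^2.
  H_2: rank ker ∂_2 − rank ∂_3 = (14 − 13) − 0 = 1, and there is no ∂_3, so H_2 = Z.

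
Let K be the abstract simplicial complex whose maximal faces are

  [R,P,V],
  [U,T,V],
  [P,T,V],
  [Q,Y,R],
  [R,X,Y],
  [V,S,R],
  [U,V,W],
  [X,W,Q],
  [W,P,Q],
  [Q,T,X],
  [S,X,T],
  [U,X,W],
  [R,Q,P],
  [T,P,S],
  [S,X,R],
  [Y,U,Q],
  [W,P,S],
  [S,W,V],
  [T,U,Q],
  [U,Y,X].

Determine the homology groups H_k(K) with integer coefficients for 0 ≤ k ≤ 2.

We work with the vertex ordering P < Q < R < S < T < U < V < W < X < Y. The simplices of K, each written with vertices in increasing order, are:

  0-simplices (10): P, Q, R, S, T, U, V, W, X, Y
  1-simplices (30): PQ, PR, PS, PT, PV, PW, QR, QT, QU, QW, QX, QY, RS, RV, RX, RY, ST, SV, SW, SX, TU, TV, TX, UV, UW, UX, UY, VW, WX, XY
  2-simplices (20): PQR, PQW, PRV, PST, PSW, PTV, QRY, QTU, QTX, QUY, QWX, RSV, RSX, RXY, STX, SVW, TUV, UVW, UWX, UXY

Hence C_0 ≅ Z^10, C_1 ≅ Z^30, C_2 ≅ Z^20.

∂_1: C_1 → C_0 maps an edge to its endpoints' difference, ∂[p,q] = q − p. For instance
  ∂SV = V − S.
As a 10×30 matrix over Z this has rank 9, with invariant factors (1,1,1,1,1,1,1,1,1).

The boundary map ∂_2: C_2 → C_1 acts by ∂[p,q,r] = [q,r] − [p,r] + [p,q]. For instance
  ∂PQW = QW − PW + PQ,
  ∂QTU = TU − QU + QT.
The 30×20 boundary matrix has rank 20 and Smith normal form diag(1,1,1,1,1,1,1,1,1,1,1,1,1,1,1,1,1,1,1,2).

Computing H_k = (kernel of ∂_k) / (image of ∂_{k+1}):

  H_0: rank C_0 − rank ∂_1 = 10 − 9 = 1, and the invariant factors of ∂_1 are all 1, so H_0 = Z.
  H_1: rank ker ∂_1 − rank ∂_2 = (30 − 9) − 20 = 1, and ∂_2 has invariant factor 2 > 1, so H_1 = Z × Z/2.
  H_2: rank ker ∂_2 − rank ∂_3 = (20 − 20) − 0 = 0, and there is no ∂_3, so H_2 = 0.

H_0 ≅ Z,  H_1 ≅ Z × Z/2,  H_2 = 0.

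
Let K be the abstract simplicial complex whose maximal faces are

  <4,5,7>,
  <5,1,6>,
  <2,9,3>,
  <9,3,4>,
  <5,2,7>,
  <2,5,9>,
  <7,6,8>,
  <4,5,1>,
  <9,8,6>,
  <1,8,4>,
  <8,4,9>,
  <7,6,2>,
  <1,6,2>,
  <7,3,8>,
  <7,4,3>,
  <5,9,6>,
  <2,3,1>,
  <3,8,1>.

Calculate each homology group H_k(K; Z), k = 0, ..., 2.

H_0 = Z,  H_1 = Z × Z/2,  H_2 = 0.

Take the total order 1 < 2 < 3 < 4 < 5 < 6 < 7 < 8 < 9 on the vertex set. Then K (dimension 2) consists of the simplices:

  0-simplices (9): [1], [2], [3], [4], [5], [6], [7], [8], [9]
  1-simplices (27): (27 of them)
  2-simplices (18): [1,2,3], [1,2,6], [1,3,8], [1,4,5], [1,4,8], [1,5,6], [2,3,9], [2,5,7], [2,5,9], [2,6,7], [3,4,7], [3,4,9], [3,7,8], [4,5,7], [4,8,9], [5,6,9], [6,7,8], [6,8,9]

so the chain groups are C_0 ≅ Z^9, C_1 ≅ Z^27, C_2 ≅ Z^18.

∂_1: C_1 → C_0 sends each edge [p,q] (with p < q) to q − p.
The resulting 9×27 matrix has rank 8, and its Smith normal form has invariant factors (1,1,1,1,1,1,1,1).

Boundary ∂_2: C_2 → C_1 acts by ∂[p,q,r] = [q,r] − [p,r] + [p,q]. For instance
  ∂[3,7,8] = [7,8] − [3,8] + [3,7],
  ∂[2,5,7] = [5,7] − [2,7] + [2,5].
This gives a 27×18 integer matrix of rank 18; reducing to Smith normal form yields diagonal entries (1,1,1,1,1,1,1,1,1,1,1,1,1,1,1,1,1,2).

Computing H_k = (kernel of ∂_k) / (image of ∂_{k+1}):

  H_0: rank C_0 − rank ∂_1 = 9 − 8 = 1, and the invariant factors of ∂_1 are all 1, so H_0 ≅ Z.
  H_1: rank ker ∂_1 − rank ∂_2 = (27 − 8) − 18 = 1, and ∂_2 has invariant factor 2 > 1, so H_1 ≅ Z × Z/2.
  H_2: rank ker ∂_2 − rank ∂_3 = (18 − 18) − 0 = 0, and there is no ∂_3, so H_2 ≅ 0.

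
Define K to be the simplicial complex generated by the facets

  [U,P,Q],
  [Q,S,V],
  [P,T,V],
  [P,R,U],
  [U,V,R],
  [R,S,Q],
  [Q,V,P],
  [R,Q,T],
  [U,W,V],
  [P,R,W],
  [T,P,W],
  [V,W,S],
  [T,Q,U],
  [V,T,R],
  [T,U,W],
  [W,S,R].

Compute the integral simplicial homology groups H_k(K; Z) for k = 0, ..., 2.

H_0 ≅ Z,  H_1 ≅ Z^2,  H_2 ≅ Z.

We work with the vertex ordering P < Q < R < S < T < U < V < W. The simplices of K, each written with vertices in increasing order, are:

  0-simplices (8): P, Q, R, S, T, U, V, W
  1-simplices (24): PQ, PR, PT, PU, PV, PW, QR, QS, QT, QU, QV, RS, RT, RU, RV, RW, SV, SW, TU, TV, TW, UV, UW, VW
  2-simplices (16): PQU, PQV, PRU, PRW, PTV, PTW, QRS, QRT, QSV, QTU, RSW, RTV, RUV, SVW, TUW, UVW

so the chain groups are C_0 ≅ Z^8, C_1 ≅ Z^24, C_2 ≅ Z^16.

Boundary ∂_1: C_1 → C_0 is given by ∂[p,q] = [q] − [p].
This gives a 8×24 integer matrix of rank 7; reducing to Smith normal form yields diagonal entries (1,1,1,1,1,1,1).

Boundary ∂_2: C_2 → C_1 maps a triangle to the signed sum of its edges. For instance
  ∂QRT = RT − QT + QR,
  ∂PRU = RU − PU + PR.
The 24×16 boundary matrix has rank 15 and Smith normal form diag(1,1,1,1,1,1,1,1,1,1,1,1,1,1,1).

Now H_k = ker ∂_k / im ∂_{k+1}, so:

  H_0: rank C_0 − rank ∂_1 = 8 − 7 = 1, and the invariant factors of ∂_1 are all 1, so H_0 ≅ Z.
  H_1: rank ker ∂_1 − rank ∂_2 = (24 − 7) − 15 = 2, and the invariant factors of ∂_2 are all 1, so H_1 ≅ Z^2.
  H_2: rank ker ∂_2 − rank ∂_3 = (16 − 15) − 0 = 1, and there is no ∂_3, so H_2 ≅ Z.

As a check, the Euler characteristic is 8 − 24 + 16 = 0, which agrees with 1 − 2 + 1 = 0.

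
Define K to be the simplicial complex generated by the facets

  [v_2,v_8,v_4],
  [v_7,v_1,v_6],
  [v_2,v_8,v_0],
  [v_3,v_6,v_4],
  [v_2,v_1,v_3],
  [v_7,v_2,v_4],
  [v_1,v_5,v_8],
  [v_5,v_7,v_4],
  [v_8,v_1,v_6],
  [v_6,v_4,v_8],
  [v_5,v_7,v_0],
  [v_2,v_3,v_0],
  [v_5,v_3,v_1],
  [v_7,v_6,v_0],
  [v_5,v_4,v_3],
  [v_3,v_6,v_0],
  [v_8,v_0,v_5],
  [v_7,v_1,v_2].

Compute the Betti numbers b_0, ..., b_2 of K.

b_0 = 1, b_1 = 2, b_2 = 1.

Order the vertices as v_0 < v_1 < v_2 < v_3 < v_4 < v_5 < v_6 < v_7 < v_8. Listing each simplex with vertices in this order, K has dimension 2 with simplices:

  0-simplices (9): [v_0], [v_1], [v_2], [v_3], [v_4], [v_5], [v_6], [v_7], [v_8]
  1-simplices (27): (27 of them)
  2-simplices (18): (18 of them)

so the chain groups are C_0 ≅ Z^9, C_1 ≅ Z^27, C_2 ≅ Z^18.

Boundary ∂_1: C_1 → C_0 sends each edge [p,q] (with p < q) to q − p. For instance
  ∂[v_5,v_7] = [v_7] − [v_5].
The resulting 9×27 matrix has rank 8, and its Smith normal form has invariant factors (1,1,1,1,1,1,1,1).

Boundary ∂_2: C_2 → C_1 acts by ∂[p,q,r] = [q,r] − [p,r] + [p,q]. For instance
  ∂[v_3,v_4,v_5] = [v_4,v_5] − [v_3,v_5] + [v_3,v_4],
  ∂[v_1,v_5,v_8] = [v_5,v_8] − [v_1,v_8] + [v_1,v_5].
The resulting 27×18 matrix has rank 17, and its Smith normal form has invariant factors (1,1,1,1,1,1,1,1,1,1,1,1,1,1,1,1,1).

From H_k ≅ ker(∂_k) / im(∂_{k+1}) we obtain:

  H_0: rank C_0 − rank ∂_1 = 9 − 8 = 1, and the invariant factors of ∂_1 are all 1, so H_0 ≅ Z.
  H_1: rank ker ∂_1 − rank ∂_2 = (27 − 8) − 17 = 2, and the invariant factors of ∂_2 are all 1, so H_1 ≅ Z^2.
  H_2: rank ker ∂_2 − rank ∂_3 = (18 − 17) − 0 = 1, and there is no ∂_3, so H_2 ≅ Z.

As a check, the Euler characteristic is 9 − 27 + 18 = 0, which agrees with 1 − 2 + 1 = 0.

Hence the Betti numbers are b_0 = 1, b_1 = 2, b_2 = 1.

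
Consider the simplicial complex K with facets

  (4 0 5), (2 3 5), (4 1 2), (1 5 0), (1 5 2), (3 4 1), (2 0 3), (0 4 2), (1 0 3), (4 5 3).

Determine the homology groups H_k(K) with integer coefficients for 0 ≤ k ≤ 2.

Order the vertices as 0 < 1 < 2 < 3 < 4 < 5. Listing each simplex with vertices in this order, K has dimension 2 with simplices:

  0-simplices (6): [0], [1], [2], [3], [4], [5]
  1-simplices (15): [0,1], [0,2], [0,3], [0,4], [0,5], [1,2], [1,3], [1,4], [1,5], [2,3], [2,4], [2,5], [3,4], [3,5], [4,5]
  2-simplices (10): [0,1,3], [0,1,5], [0,2,3], [0,2,4], [0,4,5], [1,2,4], [1,2,5], [1,3,4], [2,3,5], [3,4,5]

Hence C_0 ≅ Z^6, C_1 ≅ Z^15, C_2 ≅ Z^10.

The boundary map ∂_1: C_1 → C_0 maps an edge to its endpoints' difference, ∂[p,q] = q − p.
As a 6×15 matrix over Z this has rank 5, with invariant factors (1,1,1,1,1).

∂_2: C_2 → C_1 acts by ∂[p,q,r] = [q,r] − [p,r] + [p,q]. For instance
  ∂[0,1,5] = [1,5] − [0,5] + [0,1],
  ∂[0,2,4] = [2,4] − [0,4] + [0,2].
This gives a 15×10 integer matrix of rank 10; reducing to Smith normal form yields diagonal entries (1,1,1,1,1,1,1,1,1,2).

Computing H_k = (kernel of ∂_k) / (image of ∂_{k+1}):

  H_0: rank C_0 − rank ∂_1 = 6 − 5 = 1, and the invariant factors of ∂_1 are all 1, so H_0 = Z.
  H_1: rank ker ∂_1 − rank ∂_2 = (15 − 5) − 10 = 0, and ∂_2 has invariant factor 2 > 1, so H_1 = Z_2.
  H_2: rank ker ∂_2 − rank ∂_3 = (10 − 10) − 0 = 0, and there is no ∂_3, so H_2 = 0.

H_0 = Z,  H_1 = Z_2,  H_2 = 0.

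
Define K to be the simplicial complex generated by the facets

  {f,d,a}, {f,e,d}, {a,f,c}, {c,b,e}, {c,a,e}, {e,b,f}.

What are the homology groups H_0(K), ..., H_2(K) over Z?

H_0 ≅ Z,  H_1 ≅ Z,  H_2 = 0.

Take the total order a < b < c < d < e < f on the vertex set. Then K (dimension 2) consists of the simplices:

  0-simplices (6): a, b, c, d, e, f
  1-simplices (12): ac, ad, ae, af, bc, be, bf, ce, cf, de, df, ef
  2-simplices (6): ace, acf, adf, bce, bef, def

so the chain groups are C_0 ≅ Z^6, C_1 ≅ Z^12, C_2 ≅ Z^6.

The boundary map ∂_1: C_1 → C_0 is given by ∂[p,q] = [q] − [p]. For instance
  ∂bc = c − b.
As a 6×12 matrix over Z this has rank 5, with invariant factors (1,1,1,1,1).

∂_2: C_2 → C_1 sends each 2-simplex [p,q,r] to [q,r] − [p,r] + [p,q]. For instance
  ∂bce = ce − be + bc,
  ∂ace = ce − ae + ac.
The resulting 12×6 matrix has rank 6, and its Smith normal form has invariant factors (1,1,1,1,1,1).

Computing H_k = (kernel of ∂_k) / (image of ∂_{k+1}):

  H_0: rank C_0 − rank ∂_1 = 6 − 5 = 1, and the invariant factors of ∂_1 are all 1, so H_0 ≅ Z.
  H_1: rank ker ∂_1 − rank ∂_2 = (12 − 5) − 6 = 1, and the invariant factors of ∂_2 are all 1, so H_1 ≅ Z.
  H_2: rank ker ∂_2 − rank ∂_3 = (6 − 6) − 0 = 0, and there is no ∂_3, so H_2 ≅ 0.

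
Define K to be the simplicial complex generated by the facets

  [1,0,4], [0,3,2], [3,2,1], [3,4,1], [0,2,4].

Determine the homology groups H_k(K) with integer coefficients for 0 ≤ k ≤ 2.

Fix the vertex order 0 < 1 < 2 < 3 < 4 and write every simplex with vertices in increasing order. Then dim K = 2 and the simplices of K are:

  0-simplices (5): [0], [1], [2], [3], [4]
  1-simplices (10): [0,1], [0,2], [0,3], [0,4], [1,2], [1,3], [1,4], [2,3], [2,4], [3,4]
  2-simplices (5): [0,1,4], [0,2,3], [0,2,4], [1,2,3], [1,3,4]

Hence C_0 ≅ Z^5, C_1 ≅ Z^10, C_2 ≅ Z^5.

The boundary map ∂_1: C_1 → C_0 is given by ∂[p,q] = [q] − [p].
The 5×10 boundary matrix has rank 4 and Smith normal form diag(1,1,1,1).

∂_2: C_2 → C_1 sends each 2-simplex [p,q,r] to [q,r] − [p,r] + [p,q]. For instance
  ∂[1,2,3] = [2,3] − [1,3] + [1,2],
  ∂[0,2,4] = [2,4] − [0,4] + [0,2].
As a 10×5 matrix over Z this has rank 5, with invariant factors (1,1,1,1,1).

From H_k ≅ ker(∂_k) / im(∂_{k+1}) we obtain:

  H_0: rank C_0 − rank ∂_1 = 5 − 4 = 1, and the invariant factors of ∂_1 are all 1, so H_0 ≅ Z.
  H_1: rank ker ∂_1 − rank ∂_2 = (10 − 4) − 5 = 1, and the invariant factors of ∂_2 are all 1, so H_1 ≅ Z.
  H_2: rank ker ∂_2 − rank ∂_3 = (5 − 5) − 0 = 0, and there is no ∂_3, so H_2 ≅ 0.

As a check, the Euler characteristic is 5 − 10 + 5 = 0, which agrees with 1 − 1 + 0 = 0.

H_0 ≅ Z,  H_1 ≅ Z,  H_2 = 0.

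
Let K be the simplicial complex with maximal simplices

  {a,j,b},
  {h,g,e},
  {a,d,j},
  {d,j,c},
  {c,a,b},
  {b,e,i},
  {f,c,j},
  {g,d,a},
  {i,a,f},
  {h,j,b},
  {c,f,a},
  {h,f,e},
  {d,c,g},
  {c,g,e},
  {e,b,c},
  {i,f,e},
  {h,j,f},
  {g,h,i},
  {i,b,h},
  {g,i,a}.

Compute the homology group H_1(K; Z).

H_1 = Z ⊕ Z/2.

Fix the vertex order a < b < c < d < e < f < g < h < i < j and write every simplex with vertices in increasing order. Then dim K = 2 and the simplices of K are:

  0-simplices (10): a, b, c, d, e, f, g, h, i, j
  1-simplices (30): ab, ac, ad, af, ag, ai, aj, bc, be, bh, bi, bj, cd, ce, cf, cg, cj, dg, dj, ef, eg, eh, ei, fh, fi, fj, gh, gi, hi, hj
  2-simplices (20): abc, abj, acf, adg, adj, afi, agi, bce, bei, bhi, bhj, cdg, cdj, ceg, cfj, efh, efi, egh, fhj, ghi

giving chain groups C_0 ≅ Z^10, C_1 ≅ Z^30, C_2 ≅ Z^20.

Boundary ∂_1: C_1 → C_0 is given by ∂[p,q] = [q] − [p]. For instance
  ∂bi = i − b.
The resulting 10×30 matrix has rank 9, and its Smith normal form has invariant factors (1,1,1,1,1,1,1,1,1).

∂_2: C_2 → C_1 acts by ∂[p,q,r] = [q,r] − [p,r] + [p,q]. For instance
  ∂agi = gi − ai + ag,
  ∂cdg = dg − cg + cd.
The resulting 30×20 matrix has rank 20, and its Smith normal form has invariant factors (1,1,1,1,1,1,1,1,1,1,1,1,1,1,1,1,1,1,1,2).

Reading off H_k = ker ∂_k / im ∂_{k+1}:

  H_1: rank ker ∂_1 − rank ∂_2 = (30 − 9) − 20 = 1, and ∂_2 has invariant factor 2 > 1, so H_1 = Z ⊕ Z/2.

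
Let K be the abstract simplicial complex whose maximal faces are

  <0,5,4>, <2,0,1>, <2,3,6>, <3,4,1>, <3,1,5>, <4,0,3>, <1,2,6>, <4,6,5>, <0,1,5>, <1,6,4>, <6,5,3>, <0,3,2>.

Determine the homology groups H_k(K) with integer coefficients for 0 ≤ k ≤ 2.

K has 7 vertices, 18 edges, 12 triangles.
rank ∂_0 = 0, rank ∂_1 = 6 ⇒ b_0 = 7 − 0 − 6 = 1; all invariant factors of ∂_1 are 1 so no torsion. So H_0 ≅ Z.
rank ∂_1 = 6, rank ∂_2 = 12 ⇒ b_1 = 18 − 6 − 12 = 0; ∂_2 has invariant factor(s) [2] giving torsion. So H_1 ≅ Z_2.
rank ∂_2 = 12, rank ∂_3 = 0 ⇒ b_2 = 12 − 12 − 0 = 0. So H_2 ≅ 0.

H_0 ≅ Z,  H_1 ≅ Z_2,  H_2 = 0.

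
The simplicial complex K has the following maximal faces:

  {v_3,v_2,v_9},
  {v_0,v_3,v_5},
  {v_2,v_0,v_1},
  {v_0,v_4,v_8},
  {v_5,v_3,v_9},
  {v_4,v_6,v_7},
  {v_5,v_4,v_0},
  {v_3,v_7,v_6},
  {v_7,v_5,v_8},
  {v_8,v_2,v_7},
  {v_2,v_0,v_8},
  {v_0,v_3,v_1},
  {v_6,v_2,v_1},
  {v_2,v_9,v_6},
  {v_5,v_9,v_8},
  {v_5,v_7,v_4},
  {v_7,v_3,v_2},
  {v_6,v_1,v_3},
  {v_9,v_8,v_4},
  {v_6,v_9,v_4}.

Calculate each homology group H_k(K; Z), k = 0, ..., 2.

H_0 = Z,  H_1 = Z ⊕ Z_2,  H_2 = 0.

We work with the vertex ordering v_0 < v_1 < v_2 < v_3 < v_4 < v_5 < v_6 < v_7 < v_8 < v_9. The simplices of K, each written with vertices in increasing order, are:

  0-simplices (10): [v_0], [v_1], [v_2], [v_3], [v_4], [v_5], [v_6], [v_7], [v_8], [v_9]
  1-simplices (30): (30 of them)
  2-simplices (20): (20 of them)

Hence C_0 ≅ Z^10, C_1 ≅ Z^30, C_2 ≅ Z^20.

Boundary ∂_1: C_1 → C_0 is given by ∂[p,q] = [q] − [p].
The resulting 10×30 matrix has rank 9, and its Smith normal form has invariant factors (1,1,1,1,1,1,1,1,1).

The boundary map ∂_2: C_2 → C_1 maps a triangle to the signed sum of its edges. For instance
  ∂[v_4,v_6,v_7] = [v_6,v_7] − [v_4,v_7] + [v_4,v_6],
  ∂[v_0,v_1,v_3] = [v_1,v_3] − [v_0,v_3] + [v_0,v_1].
As a 30×20 matrix over Z this has rank 20, with invariant factors (1,1,1,1,1,1,1,1,1,1,1,1,1,1,1,1,1,1,1,2).

From H_k ≅ ker(∂_k) / im(∂_{k+1}) we obtain:

  H_0: rank C_0 − rank ∂_1 = 10 − 9 = 1, and the invariant factors of ∂_1 are all 1, so H_0 ≅ Z.
  H_1: rank ker ∂_1 − rank ∂_2 = (30 − 9) − 20 = 1, and ∂_2 has invariant factor 2 > 1, so H_1 ≅ Z ⊕ Z_2.
  H_2: rank ker ∂_2 − rank ∂_3 = (20 − 20) − 0 = 0, and there is no ∂_3, so H_2 ≅ 0.

As a check, the Euler characteristic is 10 − 30 + 20 = 0, which agrees with 1 − 1 + 0 = 0.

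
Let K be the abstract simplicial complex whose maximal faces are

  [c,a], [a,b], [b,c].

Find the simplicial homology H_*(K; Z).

Fix the vertex order a < b < c and write every simplex with vertices in increasing order. Then dim K = 1 and the simplices of K are:

  0-simplices (3): a, b, c
  1-simplices (3): ab, ac, bc

giving chain groups C_0 ≅ Z^3, C_1 ≅ Z^3.

∂_1: C_1 → C_0 maps an edge to its endpoints' difference, ∂[p,q] = q − p.
This gives a 3×3 integer matrix of rank 2; reducing to Smith normal form yields diagonal entries (1,1).

Computing H_k = (kernel of ∂_k) / (image of ∂_{k+1}):

  H_0: rank C_0 − rank ∂_1 = 3 − 2 = 1, and the invariant factors of ∂_1 are all 1, so H_0 ≅ Z.
  H_1: rank ker ∂_1 − rank ∂_2 = (3 − 2) − 0 = 1, and there is no ∂_2, so H_1 ≅ Z.

(K is a triangulation of the circle S^1.)

H_0 = Z,  H_1 = Z.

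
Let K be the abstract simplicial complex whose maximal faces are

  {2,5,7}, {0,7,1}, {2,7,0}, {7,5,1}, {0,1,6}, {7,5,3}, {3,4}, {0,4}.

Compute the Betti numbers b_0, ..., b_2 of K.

K has 8 vertices, 14 edges, 6 triangles.
rank ∂_0 = 0, rank ∂_1 = 7 ⇒ b_0 = 8 − 0 − 7 = 1; all invariant factors of ∂_1 are 1 so no torsion. So H_0 = Z.
rank ∂_1 = 7, rank ∂_2 = 6 ⇒ b_1 = 14 − 7 − 6 = 1; all invariant factors of ∂_2 are 1 so no torsion. So H_1 = Z.
rank ∂_2 = 6, rank ∂_3 = 0 ⇒ b_2 = 6 − 6 − 0 = 0. So H_2 = 0.

b_0 = 1, b_1 = 1, b_2 = 0.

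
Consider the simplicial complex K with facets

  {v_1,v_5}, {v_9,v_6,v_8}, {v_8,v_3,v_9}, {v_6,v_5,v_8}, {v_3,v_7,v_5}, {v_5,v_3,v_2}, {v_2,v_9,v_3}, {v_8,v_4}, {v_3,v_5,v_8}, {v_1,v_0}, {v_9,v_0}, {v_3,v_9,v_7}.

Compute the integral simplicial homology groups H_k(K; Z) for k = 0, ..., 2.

Order the vertices as v_0 < v_1 < v_2 < v_3 < v_4 < v_5 < v_6 < v_7 < v_8 < v_9. Listing each simplex with vertices in this order, K has dimension 2 with simplices:

  0-simplices (10): [v_0], [v_1], [v_2], [v_3], [v_4], [v_5], [v_6], [v_7], [v_8], [v_9]
  1-simplices (18): (18 of them)
  2-simplices (8): [v_2,v_3,v_5], [v_2,v_3,v_9], [v_3,v_5,v_7], [v_3,v_5,v_8], [v_3,v_7,v_9], [v_3,v_8,v_9], [v_5,v_6,v_8], [v_6,v_8,v_9]

so the chain groups are C_0 ≅ Z^10, C_1 ≅ Z^18, C_2 ≅ Z^8.

∂_1: C_1 → C_0 is given by ∂[p,q] = [q] − [p].
The resulting 10×18 matrix has rank 9, and its Smith normal form has invariant factors (1,1,1,1,1,1,1,1,1).

∂_2: C_2 → C_1 sends each 2-simplex [p,q,r] to [q,r] − [p,r] + [p,q]. For instance
  ∂[v_3,v_5,v_8] = [v_5,v_8] − [v_3,v_8] + [v_3,v_5],
  ∂[v_6,v_8,v_9] = [v_8,v_9] − [v_6,v_9] + [v_6,v_8].
The 18×8 boundary matrix has rank 8 and Smith normal form diag(1,1,1,1,1,1,1,1).

Reading off H_k = ker ∂_k / im ∂_{k+1}:

  H_0: rank C_0 − rank ∂_1 = 10 − 9 = 1, and the invariant factors of ∂_1 are all 1, so H_0 = Z.
  H_1: rank ker ∂_1 − rank ∂_2 = (18 − 9) − 8 = 1, and the invariant factors of ∂_2 are all 1, so H_1 = Z.
  H_2: rank ker ∂_2 − rank ∂_3 = (8 − 8) − 0 = 0, and there is no ∂_3, so H_2 = 0.

H_0 ≅ Z,  H_1 ≅ Z,  H_2 = 0.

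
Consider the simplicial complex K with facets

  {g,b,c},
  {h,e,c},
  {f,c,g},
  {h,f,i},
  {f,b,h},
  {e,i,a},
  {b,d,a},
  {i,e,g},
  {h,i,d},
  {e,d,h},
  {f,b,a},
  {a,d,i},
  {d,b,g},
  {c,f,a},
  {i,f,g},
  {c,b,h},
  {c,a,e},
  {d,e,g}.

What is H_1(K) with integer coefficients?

H_1 = Z ⊕ Z_2.

Order the vertices as a < b < c < d < e < f < g < h < i. Listing each simplex with vertices in this order, K has dimension 2 with simplices:

  0-simplices (9): a, b, c, d, e, f, g, h, i
  1-simplices (27): ab, ac, ad, ae, af, ai, bc, bd, bf, bg, bh, ce, cf, cg, ch, de, dg, dh, di, eg, eh, ei, fg, fh, fi, gi, hi
  2-simplices (18): abd, abf, ace, acf, adi, aei, bcg, bch, bdg, bfh, ceh, cfg, deg, deh, dhi, egi, fgi, fhi

so the chain groups are C_0 ≅ Z^9, C_1 ≅ Z^27, C_2 ≅ Z^18.

∂_1: C_1 → C_0 sends each edge [p,q] (with p < q) to q − p.
The 9×27 boundary matrix has rank 8 and Smith normal form diag(1,1,1,1,1,1,1,1).

∂_2: C_2 → C_1 sends each 2-simplex [p,q,r] to [q,r] − [p,r] + [p,q]. For instance
  ∂abd = bd − ad + ab,
  ∂egi = gi − ei + eg.
As a 27×18 matrix over Z this has rank 18, with invariant factors (1,1,1,1,1,1,1,1,1,1,1,1,1,1,1,1,1,2).

From H_k ≅ ker(∂_k) / im(∂_{k+1}) we obtain:

  H_1: rank ker ∂_1 − rank ∂_2 = (27 − 8) − 18 = 1, and ∂_2 has invariant factor 2 > 1, so H_1 ≅ Z ⊕ Z_2.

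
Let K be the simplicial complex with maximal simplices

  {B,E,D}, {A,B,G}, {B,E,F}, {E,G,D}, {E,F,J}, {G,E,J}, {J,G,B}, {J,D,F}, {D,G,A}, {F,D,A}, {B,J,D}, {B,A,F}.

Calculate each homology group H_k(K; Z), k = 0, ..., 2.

H_0 = Z,  H_1 = Z/2,  H_2 = 0.

K has 7 vertices, 18 edges, 12 triangles.
rank ∂_0 = 0, rank ∂_1 = 6 ⇒ b_0 = 7 − 0 − 6 = 1; all invariant factors of ∂_1 are 1 so no torsion. So H_0 = Z.
rank ∂_1 = 6, rank ∂_2 = 12 ⇒ b_1 = 18 − 6 − 12 = 0; ∂_2 has invariant factor(s) [2] giving torsion. So H_1 = Z/2.
rank ∂_2 = 12, rank ∂_3 = 0 ⇒ b_2 = 12 − 12 − 0 = 0. So H_2 = 0.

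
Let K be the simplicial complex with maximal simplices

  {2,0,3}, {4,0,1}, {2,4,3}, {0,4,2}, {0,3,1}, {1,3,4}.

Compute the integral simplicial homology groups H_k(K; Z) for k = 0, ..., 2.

H_0 = Z,  H_1 = 0,  H_2 = Z.

We work with the vertex ordering 0 < 1 < 2 < 3 < 4. The simplices of K, each written with vertices in increasing order, are:

  0-simplices (5): [0], [1], [2], [3], [4]
  1-simplices (9): [0,1], [0,2], [0,3], [0,4], [1,3], [1,4], [2,3], [2,4], [3,4]
  2-simplices (6): [0,1,3], [0,1,4], [0,2,3], [0,2,4], [1,3,4], [2,3,4]

Hence C_0 ≅ Z^5, C_1 ≅ Z^9, C_2 ≅ Z^6.

Boundary ∂_1: C_1 → C_0 sends each edge [p,q] (with p < q) to q − p.
The 5×9 boundary matrix has rank 4 and Smith normal form diag(1,1,1,1).

Boundary ∂_2: C_2 → C_1 maps a triangle to the signed sum of its edges. For instance
  ∂[0,1,4] = [1,4] − [0,4] + [0,1],
  ∂[2,3,4] = [3,4] − [2,4] + [2,3].
The 9×6 boundary matrix has rank 5 and Smith normal form diag(1,1,1,1,1).

Reading off H_k = ker ∂_k / im ∂_{k+1}:

  H_0: rank C_0 − rank ∂_1 = 5 − 4 = 1, and the invariant factors of ∂_1 are all 1, so H_0 = Z.
  H_1: rank ker ∂_1 − rank ∂_2 = (9 − 4) − 5 = 0, and the invariant factors of ∂_2 are all 1, so H_1 = 0.
  H_2: rank ker ∂_2 − rank ∂_3 = (6 − 5) − 0 = 1, and there is no ∂_3, so H_2 = Z.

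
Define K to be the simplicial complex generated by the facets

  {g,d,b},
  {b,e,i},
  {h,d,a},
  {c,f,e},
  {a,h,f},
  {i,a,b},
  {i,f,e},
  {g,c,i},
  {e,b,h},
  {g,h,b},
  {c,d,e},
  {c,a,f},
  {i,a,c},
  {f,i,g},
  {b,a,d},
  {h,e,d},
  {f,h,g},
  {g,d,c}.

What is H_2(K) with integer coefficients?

Fix the vertex order a < b < c < d < e < f < g < h < i and write every simplex with vertices in increasing order. Then dim K = 2 and the simplices of K are:

  0-simplices (9): a, b, c, d, e, f, g, h, i
  1-simplices (27): ab, ac, ad, af, ah, ai, bd, be, bg, bh, bi, cd, ce, cf, cg, ci, de, dg, dh, ef, eh, ei, fg, fh, fi, gh, gi
  2-simplices (18): abd, abi, acf, aci, adh, afh, bdg, beh, bei, bgh, cde, cdg, cef, cgi, deh, efi, fgh, fgi

giving chain groups C_0 ≅ Z^9, C_1 ≅ Z^27, C_2 ≅ Z^18.

The boundary map ∂_1: C_1 → C_0 is given by ∂[p,q] = [q] − [p].
The 9×27 boundary matrix has rank 8 and Smith normal form diag(1,1,1,1,1,1,1,1).

Boundary ∂_2: C_2 → C_1 maps a triangle to the signed sum of its edges. For instance
  ∂aci = ci − ai + ac,
  ∂acf = cf − af + ac.
The 27×18 boundary matrix has rank 18 and Smith normal form diag(1,1,1,1,1,1,1,1,1,1,1,1,1,1,1,1,1,2).

Computing H_k = (kernel of ∂_k) / (image of ∂_{k+1}):

  H_2: rank ker ∂_2 − rank ∂_3 = (18 − 18) − 0 = 0, and there is no ∂_3, so H_2 = 0.

H_2 = 0.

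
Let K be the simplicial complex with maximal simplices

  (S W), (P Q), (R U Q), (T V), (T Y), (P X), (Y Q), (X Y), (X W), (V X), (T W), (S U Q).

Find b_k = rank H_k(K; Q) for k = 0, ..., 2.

b_0 = 1, b_1 = 4, b_2 = 0.

Fix the vertex order P < Q < R < S < T < U < V < W < X < Y and write every simplex with vertices in increasing order. Then dim K = 2 and the simplices of K are:

  0-simplices (10): P, Q, R, S, T, U, V, W, X, Y
  1-simplices (15): PQ, PX, QR, QS, QU, QY, RU, SU, SW, TV, TW, TY, VX, WX, XY
  2-simplices (2): QRU, QSU

Hence C_0 ≅ Z^10, C_1 ≅ Z^15, C_2 ≅ Z^2.

The boundary map ∂_1: C_1 → C_0 sends each edge [p,q] (with p < q) to q − p.
This gives a 10×15 integer matrix of rank 9; reducing to Smith normal form yields diagonal entries (1,1,1,1,1,1,1,1,1).

Boundary ∂_2: C_2 → C_1 acts by ∂[p,q,r] = [q,r] − [p,r] + [p,q]. For instance
  ∂QSU = SU − QU + QS,
  ∂QRU = RU − QU + QR.
As a 15×2 matrix over Z this has rank 2, with invariant factors (1,1).

Reading off H_k = ker ∂_k / im ∂_{k+1}:

  H_0: rank C_0 − rank ∂_1 = 10 − 9 = 1, and the invariant factors of ∂_1 are all 1, so H_0 ≅ Z.
  H_1: rank ker ∂_1 − rank ∂_2 = (15 − 9) − 2 = 4, and the invariant factors of ∂_2 are all 1, so H_1 ≅ Z^4.
  H_2: rank ker ∂_2 − rank ∂_3 = (2 − 2) − 0 = 0, and there is no ∂_3, so H_2 ≅ 0.

Hence the Betti numbers are b_0 = 1, b_1 = 4, b_2 = 0.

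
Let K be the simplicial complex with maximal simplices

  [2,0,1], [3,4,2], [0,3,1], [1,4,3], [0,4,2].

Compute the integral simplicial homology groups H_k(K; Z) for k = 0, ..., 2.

H_0 ≅ Z,  H_1 ≅ Z,  H_2 = 0.

Take the total order 0 < 1 < 2 < 3 < 4 on the vertex set. Then K (dimension 2) consists of the simplices:

  0-simplices (5): [0], [1], [2], [3], [4]
  1-simplices (10): [0,1], [0,2], [0,3], [0,4], [1,2], [1,3], [1,4], [2,3], [2,4], [3,4]
  2-simplices (5): [0,1,2], [0,1,3], [0,2,4], [1,3,4], [2,3,4]

Hence C_0 ≅ Z^5, C_1 ≅ Z^10, C_2 ≅ Z^5.

∂_1: C_1 → C_0 is given by ∂[p,q] = [q] − [p].
As a 5×10 matrix over Z this has rank 4, with invariant factors (1,1,1,1).

Boundary ∂_2: C_2 → C_1 maps a triangle to the signed sum of its edges. For instance
  ∂[0,2,4] = [2,4] − [0,4] + [0,2],
  ∂[1,3,4] = [3,4] − [1,4] + [1,3].
The resulting 10×5 matrix has rank 5, and its Smith normal form has invariant factors (1,1,1,1,1).

From H_k ≅ ker(∂_k) / im(∂_{k+1}) we obtain:

  H_0: rank C_0 − rank ∂_1 = 5 − 4 = 1, and the invariant factors of ∂_1 are all 1, so H_0 = Z.
  H_1: rank ker ∂_1 − rank ∂_2 = (10 − 4) − 5 = 1, and the invariant factors of ∂_2 are all 1, so H_1 = Z.
  H_2: rank ker ∂_2 − rank ∂_3 = (5 − 5) − 0 = 0, and there is no ∂_3, so H_2 = 0.

As a check, the Euler characteristic is 5 − 10 + 5 = 0, which agrees with 1 − 1 + 0 = 0.
(K is a triangulation of the Möbius band.)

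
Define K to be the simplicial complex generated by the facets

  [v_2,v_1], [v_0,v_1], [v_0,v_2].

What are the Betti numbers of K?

Order the vertices as v_0 < v_1 < v_2. Listing each simplex with vertices in this order, K has dimension 1 with simplices:

  0-simplices (3): [v_0], [v_1], [v_2]
  1-simplices (3): [v_0,v_1], [v_0,v_2], [v_1,v_2]

so the chain groups are C_0 ≅ Z^3, C_1 ≅ Z^3.

Boundary ∂_1: C_1 → C_0 is given by ∂[p,q] = [q] − [p]. For instance
  ∂[v_0,v_1] = [v_1] − [v_0].
This gives a 3×3 integer matrix of rank 2; reducing to Smith normal form yields diagonal entries (1,1).

Now H_k = ker ∂_k / im ∂_{k+1}, so:

  H_0: rank C_0 − rank ∂_1 = 3 − 2 = 1, and the invariant factors of ∂_1 are all 1, so H_0 = Z.
  H_1: rank ker ∂_1 − rank ∂_2 = (3 − 2) − 0 = 1, and there is no ∂_2, so H_1 = Z.

As a check, the Euler characteristic is 3 − 3 = 0, which agrees with 1 − 1 = 0.

Hence the Betti numbers are b_0 = 1, b_1 = 1.

b_0 = 1, b_1 = 1.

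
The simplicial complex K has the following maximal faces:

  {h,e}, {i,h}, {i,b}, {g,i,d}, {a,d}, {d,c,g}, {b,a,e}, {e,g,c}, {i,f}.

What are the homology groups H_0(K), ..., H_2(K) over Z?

H_0 = Z,  H_1 = Z^3,  H_2 = 0.

Take the total order a < b < c < d < e < f < g < h < i on the vertex set. Then K (dimension 2) consists of the simplices:

  0-simplices (9): a, b, c, d, e, f, g, h, i
  1-simplices (15): ab, ad, ae, be, bi, cd, ce, cg, dg, di, eg, eh, fi, gi, hi
  2-simplices (4): abe, cdg, ceg, dgi

so the chain groups are C_0 ≅ Z^9, C_1 ≅ Z^15, C_2 ≅ Z^4.

Boundary ∂_1: C_1 → C_0 is given by ∂[p,q] = [q] − [p].
As a 9×15 matrix over Z this has rank 8, with invariant factors (1,1,1,1,1,1,1,1).

∂_2: C_2 → C_1 acts by ∂[p,q,r] = [q,r] − [p,r] + [p,q]. For instance
  ∂ceg = eg − cg + ce,
  ∂dgi = gi − di + dg.
This gives a 15×4 integer matrix of rank 4; reducing to Smith normal form yields diagonal entries (1,1,1,1).

Reading off H_k = ker ∂_k / im ∂_{k+1}:

  H_0: rank C_0 − rank ∂_1 = 9 − 8 = 1, and the invariant factors of ∂_1 are all 1, so H_0 ≅ Z.
  H_1: rank ker ∂_1 − rank ∂_2 = (15 − 8) − 4 = 3, and the invariant factors of ∂_2 are all 1, so H_1 ≅ Z^3.
  H_2: rank ker ∂_2 − rank ∂_3 = (4 − 4) − 0 = 0, and there is no ∂_3, so H_2 ≅ 0.

As a check, the Euler characteristic is 9 − 15 + 4 = -2, which agrees with 1 − 3 + 0 = -2.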